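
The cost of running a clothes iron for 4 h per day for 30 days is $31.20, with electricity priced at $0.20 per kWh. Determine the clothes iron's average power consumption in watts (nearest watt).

1300 W

Energy = $31.20 ÷ $0.20/kWh = 156 kWh
Runtime = 4 h/day × 30 days = 120 h
Power = 156 kWh ÷ 120 h = 1.3 kW = 1300 W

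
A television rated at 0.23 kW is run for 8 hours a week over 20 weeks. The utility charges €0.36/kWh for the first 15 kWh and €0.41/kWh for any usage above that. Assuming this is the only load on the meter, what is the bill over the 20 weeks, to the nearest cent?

Runtime = 8 h/week × 20 weeks = 160 h
Energy = 0.23 kW × 160 h = 36.8 kWh
Tier 1 (0–15 kWh): 15 × €0.36 = €5.4
Above 15 kWh: 21.8 × €0.41 = €8.938
Bill = €14.34

€14.34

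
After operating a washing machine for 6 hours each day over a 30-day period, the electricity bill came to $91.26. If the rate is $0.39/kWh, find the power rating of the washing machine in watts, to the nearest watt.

Energy = $91.26 ÷ $0.39/kWh = 234 kWh
Runtime = 6 h/day × 30 days = 180 h
Power = 234 kWh ÷ 180 h = 1.3 kW = 1300 W

1300 W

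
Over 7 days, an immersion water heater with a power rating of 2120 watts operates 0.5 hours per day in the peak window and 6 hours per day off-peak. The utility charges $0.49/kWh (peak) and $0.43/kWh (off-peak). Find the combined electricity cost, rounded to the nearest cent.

$41.92

Peak energy = 2.12 kW × 0.5 h × 7 = 7.42 kWh
Off-peak energy = 2.12 kW × 6 h × 7 = 89.04 kWh
Cost = 7.42 × $0.49 + 89.04 × $0.43 = $3.6358 + $38.2872 = $41.92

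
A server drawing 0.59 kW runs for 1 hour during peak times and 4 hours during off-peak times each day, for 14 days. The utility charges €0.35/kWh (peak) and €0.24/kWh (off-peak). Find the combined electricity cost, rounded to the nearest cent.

Peak energy = 0.59 kW × 1 h × 14 = 8.26 kWh
Off-peak energy = 0.59 kW × 4 h × 14 = 33.04 kWh
Cost = 8.26 × €0.35 + 33.04 × €0.24 = €2.891 + €7.9296 = €10.82

€10.82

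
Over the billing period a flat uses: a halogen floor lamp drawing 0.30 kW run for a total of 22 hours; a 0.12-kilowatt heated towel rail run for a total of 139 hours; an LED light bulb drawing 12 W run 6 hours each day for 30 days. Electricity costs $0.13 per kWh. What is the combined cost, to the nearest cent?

halogen floor lamp: 0.3 kW × 22 h = 6.6 kWh
heated towel rail: 0.12 kW × 139 h = 16.68 kWh
LED light bulb: Runtime = 6 h/day × 30 days = 180 h
LED light bulb: 0.012 kW × 180 h = 2.16 kWh
Total energy = 25.44 kWh
Cost = 25.44 × $0.13 = $3.31

$3.31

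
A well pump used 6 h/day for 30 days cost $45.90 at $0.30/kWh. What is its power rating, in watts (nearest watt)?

Energy = $45.90 ÷ $0.30/kWh = 153 kWh
Runtime = 6 h/day × 30 days = 180 h
Power = 153 kWh ÷ 180 h = 0.85 kW = 850 W

850 W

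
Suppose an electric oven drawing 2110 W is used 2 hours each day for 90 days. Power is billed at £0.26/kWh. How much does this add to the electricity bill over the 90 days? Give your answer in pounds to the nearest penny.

£98.75

Runtime = 2 h/day × 90 days = 180 h
Energy = 2.11 kW × 180 h = 379.8 kWh
Cost = 379.8 kWh × £0.26/kWh = £98.75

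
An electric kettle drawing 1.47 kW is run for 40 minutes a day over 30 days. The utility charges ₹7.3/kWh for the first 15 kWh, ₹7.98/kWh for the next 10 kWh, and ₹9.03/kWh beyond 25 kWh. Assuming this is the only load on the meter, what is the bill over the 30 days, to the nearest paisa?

Runtime = 40 min × 30 = 1200 min = 20 h
Energy = 1.47 kW × 20 h = 29.4 kWh
Tier 1 (0–15 kWh): 15 × ₹7.3 = ₹109.5
Tier 2 (15–25 kWh): 10 × ₹7.98 = ₹79.8
Above 25 kWh: 4.4 × ₹9.03 = ₹39.732
Bill = ₹229.03

₹229.03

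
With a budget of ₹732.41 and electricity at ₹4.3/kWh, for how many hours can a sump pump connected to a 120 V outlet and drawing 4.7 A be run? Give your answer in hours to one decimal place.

302.0 h

Power = 4.7 A × 120 V = 564 W = 0.564 kW
Energy available = ₹732.41 ÷ ₹4.3/kWh = 170.3279 kWh
Hours = 170.3279 kWh ÷ 0.564 kW = 302.0 h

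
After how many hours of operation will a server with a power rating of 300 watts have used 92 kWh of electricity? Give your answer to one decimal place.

306.7 h

Hours = 92 kWh ÷ 0.3 kW = 306.7 h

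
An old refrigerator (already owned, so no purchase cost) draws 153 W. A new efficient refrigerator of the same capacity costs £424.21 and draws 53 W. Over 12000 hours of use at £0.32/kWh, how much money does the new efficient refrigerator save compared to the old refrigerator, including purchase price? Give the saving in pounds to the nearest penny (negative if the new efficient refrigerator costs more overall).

old refrigerator: £0.00 + (153/1000) kW × 12000 h × £0.32 = £0.00 + £587.52 = £587.52
new efficient refrigerator: £424.21 + (53/1000) kW × 12000 h × £0.32 = £424.21 + £203.52 = £627.73
Saving = £587.52 − £627.73 = −£40.21

-£40.21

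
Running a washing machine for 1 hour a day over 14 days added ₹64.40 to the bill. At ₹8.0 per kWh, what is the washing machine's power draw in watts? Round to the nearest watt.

Energy = ₹64.40 ÷ ₹8.0/kWh = 8.05 kWh
Runtime = 1 h/day × 14 days = 14 h
Power = 8.05 kWh ÷ 14 h = 0.575 kW = 575 W

575 W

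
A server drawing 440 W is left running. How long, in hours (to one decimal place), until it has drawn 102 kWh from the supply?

Hours = 102 kWh ÷ 0.44 kW = 231.8 h

231.8 h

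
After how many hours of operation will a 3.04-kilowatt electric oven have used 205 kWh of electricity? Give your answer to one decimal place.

67.4 h

Hours = 205 kWh ÷ 3.04 kW = 67.4 h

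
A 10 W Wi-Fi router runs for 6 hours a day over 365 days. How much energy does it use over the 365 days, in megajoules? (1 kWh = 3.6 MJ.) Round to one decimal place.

78.8 MJ

Runtime = 6 h/day × 365 days = 2190 h
Energy = 0.01 kW × 2190 h = 21.9 kWh
= 21.9 × 3.6 MJ = 78.8 MJ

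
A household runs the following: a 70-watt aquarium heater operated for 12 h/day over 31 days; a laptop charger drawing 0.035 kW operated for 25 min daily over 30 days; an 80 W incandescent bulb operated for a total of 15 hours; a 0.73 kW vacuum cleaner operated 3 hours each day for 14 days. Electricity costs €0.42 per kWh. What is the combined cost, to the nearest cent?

€24.50

aquarium heater: Runtime = 12 h/day × 31 days = 372 h
aquarium heater: 0.07 kW × 372 h = 26.04 kWh
laptop charger: Runtime = 25 min × 30 = 750 min = 12.5 h
laptop charger: 0.035 kW × 12.5 h = 0.4375 kWh
incandescent bulb: 0.08 kW × 15 h = 1.2 kWh
vacuum cleaner: Runtime = 3 h/day × 14 days = 42 h
vacuum cleaner: 0.73 kW × 42 h = 30.66 kWh
Total energy = 58.3375 kWh
Cost = 58.3375 × €0.42 = €24.50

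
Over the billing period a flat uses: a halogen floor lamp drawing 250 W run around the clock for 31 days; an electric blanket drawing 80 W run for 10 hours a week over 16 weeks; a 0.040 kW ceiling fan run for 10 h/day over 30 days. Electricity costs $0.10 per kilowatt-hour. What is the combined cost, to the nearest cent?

$21.08

halogen floor lamp: Runtime = 24 h × 31 = 744 h
halogen floor lamp: 0.25 kW × 744 h = 186 kWh
electric blanket: Runtime = 10 h/week × 16 weeks = 160 h
electric blanket: 0.08 kW × 160 h = 12.8 kWh
ceiling fan: Runtime = 10 h/day × 30 days = 300 h
ceiling fan: 0.04 kW × 300 h = 12 kWh
Total energy = 210.8 kWh
Cost = 210.8 × $0.10 = $21.08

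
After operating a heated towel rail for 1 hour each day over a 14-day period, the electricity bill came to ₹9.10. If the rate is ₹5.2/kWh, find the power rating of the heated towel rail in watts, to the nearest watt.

125 W

Energy = ₹9.10 ÷ ₹5.2/kWh = 1.75 kWh
Runtime = 1 h/day × 14 days = 14 h
Power = 1.75 kWh ÷ 14 h = 0.125 kW = 125 W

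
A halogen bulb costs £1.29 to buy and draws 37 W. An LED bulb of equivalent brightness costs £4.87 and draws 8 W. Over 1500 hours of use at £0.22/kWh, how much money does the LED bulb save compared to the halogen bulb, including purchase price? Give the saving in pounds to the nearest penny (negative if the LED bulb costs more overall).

£5.99

halogen bulb: £1.29 + (37/1000) kW × 1500 h × £0.22 = £1.29 + £12.21 = £13.5
LED bulb: £4.87 + (8/1000) kW × 1500 h × £0.22 = £4.87 + £2.64 = £7.51
Saving = £13.5 − £7.51 = £5.99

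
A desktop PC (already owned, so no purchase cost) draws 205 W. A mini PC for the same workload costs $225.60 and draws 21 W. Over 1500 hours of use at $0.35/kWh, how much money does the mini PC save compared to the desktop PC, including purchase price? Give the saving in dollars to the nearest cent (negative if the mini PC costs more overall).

desktop PC: $0.00 + (205/1000) kW × 1500 h × $0.35 = $0.00 + $107.625 = $107.625
mini PC: $225.60 + (21/1000) kW × 1500 h × $0.35 = $225.60 + $11.025 = $236.625
Saving = $107.625 − $236.625 = −$129

-$129.00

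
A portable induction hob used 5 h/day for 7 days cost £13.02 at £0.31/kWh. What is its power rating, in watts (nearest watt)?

1200 W

Energy = £13.02 ÷ £0.31/kWh = 42 kWh
Runtime = 5 h/day × 7 days = 35 h
Power = 42 kWh ÷ 35 h = 1.2 kW = 1200 W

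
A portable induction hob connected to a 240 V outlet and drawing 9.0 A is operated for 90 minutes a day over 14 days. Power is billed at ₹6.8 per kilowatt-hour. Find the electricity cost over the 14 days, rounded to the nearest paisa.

₹308.45

Power = 9.0 A × 240 V = 2160 W = 2.16 kW
Runtime = 90 min × 14 = 1260 min = 21 h
Energy = 2.16 kW × 21 h = 45.36 kWh
Cost = 45.36 kWh × ₹6.8/kWh = ₹308.45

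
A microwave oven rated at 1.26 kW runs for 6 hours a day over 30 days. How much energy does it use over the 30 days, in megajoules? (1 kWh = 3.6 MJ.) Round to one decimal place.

816.5 MJ

Runtime = 6 h/day × 30 days = 180 h
Energy = 1.26 kW × 180 h = 226.8 kWh
= 226.8 × 3.6 MJ = 816.5 MJ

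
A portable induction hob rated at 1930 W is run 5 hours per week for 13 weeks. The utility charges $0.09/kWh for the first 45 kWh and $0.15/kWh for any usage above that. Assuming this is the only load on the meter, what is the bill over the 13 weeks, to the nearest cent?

$16.12

Runtime = 5 h/week × 13 weeks = 65 h
Energy = 1.93 kW × 65 h = 125.45 kWh
Tier 1 (0–45 kWh): 45 × $0.09 = $4.05
Above 45 kWh: 80.45 × $0.15 = $12.0675
Bill = $16.12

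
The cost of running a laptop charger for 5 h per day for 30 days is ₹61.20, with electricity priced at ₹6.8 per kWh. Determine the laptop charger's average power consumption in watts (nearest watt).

60 W

Energy = ₹61.20 ÷ ₹6.8/kWh = 9 kWh
Runtime = 5 h/day × 30 days = 150 h
Power = 9 kWh ÷ 150 h = 0.06 kW = 60 W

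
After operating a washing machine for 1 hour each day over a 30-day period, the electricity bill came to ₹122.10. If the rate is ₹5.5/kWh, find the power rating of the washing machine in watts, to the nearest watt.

740 W

Energy = ₹122.10 ÷ ₹5.5/kWh = 22.2 kWh
Runtime = 1 h/day × 30 days = 30 h
Power = 22.2 kWh ÷ 30 h = 0.74 kW = 740 W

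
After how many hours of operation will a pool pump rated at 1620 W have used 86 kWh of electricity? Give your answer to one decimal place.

53.1 h

Hours = 86 kWh ÷ 1.62 kW = 53.1 h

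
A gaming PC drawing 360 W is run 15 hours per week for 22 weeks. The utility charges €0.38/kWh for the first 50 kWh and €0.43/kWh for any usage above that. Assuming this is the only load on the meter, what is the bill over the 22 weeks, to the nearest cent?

€48.58

Runtime = 15 h/week × 22 weeks = 330 h
Energy = 0.36 kW × 330 h = 118.8 kWh
Tier 1 (0–50 kWh): 50 × €0.38 = €19
Above 50 kWh: 68.8 × €0.43 = €29.584
Bill = €48.58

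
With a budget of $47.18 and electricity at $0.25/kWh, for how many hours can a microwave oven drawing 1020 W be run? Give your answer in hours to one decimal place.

Energy available = $47.18 ÷ $0.25/kWh = 188.72 kWh
Hours = 188.72 kWh ÷ 1.02 kW = 185.0 h

185.0 h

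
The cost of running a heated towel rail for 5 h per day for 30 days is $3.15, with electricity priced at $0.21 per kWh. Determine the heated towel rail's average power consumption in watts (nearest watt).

Energy = $3.15 ÷ $0.21/kWh = 15 kWh
Runtime = 5 h/day × 30 days = 150 h
Power = 15 kWh ÷ 150 h = 0.1 kW = 100 W

100 W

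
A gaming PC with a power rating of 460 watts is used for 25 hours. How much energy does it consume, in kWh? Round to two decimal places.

Energy = 0.46 kW × 25 h = 11.5 kWh

11.50 kWh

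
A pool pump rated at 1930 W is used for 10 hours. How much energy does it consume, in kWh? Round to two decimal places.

19.30 kWh

Energy = 1.93 kW × 10 h = 19.3 kWh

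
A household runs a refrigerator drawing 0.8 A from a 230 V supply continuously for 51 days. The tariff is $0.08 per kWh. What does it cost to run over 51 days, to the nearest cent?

Power = 0.8 A × 230 V = 184 W = 0.184 kW
Runtime = 24 h × 51 = 1224 h
Energy = 0.184 kW × 1224 h = 225.216 kWh
Cost = 225.216 kWh × $0.08/kWh = $18.02

$18.02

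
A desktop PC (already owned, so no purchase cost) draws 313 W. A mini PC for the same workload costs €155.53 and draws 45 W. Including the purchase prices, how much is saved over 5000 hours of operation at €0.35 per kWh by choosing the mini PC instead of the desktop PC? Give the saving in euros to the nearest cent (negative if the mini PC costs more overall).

desktop PC: €0.00 + (313/1000) kW × 5000 h × €0.35 = €0.00 + €547.75 = €547.75
mini PC: €155.53 + (45/1000) kW × 5000 h × €0.35 = €155.53 + €78.75 = €234.28
Saving = €547.75 − €234.28 = €313.47

€313.47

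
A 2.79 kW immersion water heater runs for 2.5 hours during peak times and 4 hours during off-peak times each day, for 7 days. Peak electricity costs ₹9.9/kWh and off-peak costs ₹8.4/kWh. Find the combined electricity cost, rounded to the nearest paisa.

Peak energy = 2.79 kW × 2.5 h × 7 = 48.825 kWh
Off-peak energy = 2.79 kW × 4 h × 7 = 78.12 kWh
Cost = 48.825 × ₹9.9 + 78.12 × ₹8.4 = ₹483.3675 + ₹656.208 = ₹1139.58

₹1139.58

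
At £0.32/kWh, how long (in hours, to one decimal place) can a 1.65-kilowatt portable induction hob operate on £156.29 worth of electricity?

Energy available = £156.29 ÷ £0.32/kWh = 488.4063 kWh
Hours = 488.4063 kWh ÷ 1.65 kW = 296.0 h

296.0 h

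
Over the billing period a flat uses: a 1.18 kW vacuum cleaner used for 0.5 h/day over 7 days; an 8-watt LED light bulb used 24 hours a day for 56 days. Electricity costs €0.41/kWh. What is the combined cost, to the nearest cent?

vacuum cleaner: Runtime = 0.5 h/day × 7 days = 3.5 h
vacuum cleaner: 1.18 kW × 3.5 h = 4.13 kWh
LED light bulb: Runtime = 24 h × 56 = 1344 h
LED light bulb: 0.008 kW × 1344 h = 10.752 kWh
Total energy = 14.882 kWh
Cost = 14.882 × €0.41 = €6.10

€6.10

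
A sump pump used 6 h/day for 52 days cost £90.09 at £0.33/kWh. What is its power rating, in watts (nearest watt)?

875 W

Energy = £90.09 ÷ £0.33/kWh = 273 kWh
Runtime = 6 h/day × 52 days = 312 h
Power = 273 kWh ÷ 312 h = 0.875 kW = 875 W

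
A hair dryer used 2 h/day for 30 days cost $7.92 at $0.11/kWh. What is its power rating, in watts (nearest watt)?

Energy = $7.92 ÷ $0.11/kWh = 72 kWh
Runtime = 2 h/day × 30 days = 60 h
Power = 72 kWh ÷ 60 h = 1.2 kW = 1200 W

1200 W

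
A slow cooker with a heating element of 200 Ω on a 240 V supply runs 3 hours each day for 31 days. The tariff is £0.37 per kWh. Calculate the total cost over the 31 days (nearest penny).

Power = V²/R = 240²/200 = 288 W = 0.288 kW
Runtime = 3 h/day × 31 days = 93 h
Energy = 0.288 kW × 93 h = 26.784 kWh
Cost = 26.784 kWh × £0.37/kWh = £9.91

£9.91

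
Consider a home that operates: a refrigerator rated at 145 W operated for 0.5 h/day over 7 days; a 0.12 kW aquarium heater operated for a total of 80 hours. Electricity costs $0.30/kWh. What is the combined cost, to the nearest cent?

refrigerator: Runtime = 0.5 h/day × 7 days = 3.5 h
refrigerator: 0.145 kW × 3.5 h = 0.5075 kWh
aquarium heater: 0.12 kW × 80 h = 9.6 kWh
Total energy = 10.1075 kWh
Cost = 10.1075 × $0.30 = $3.03

$3.03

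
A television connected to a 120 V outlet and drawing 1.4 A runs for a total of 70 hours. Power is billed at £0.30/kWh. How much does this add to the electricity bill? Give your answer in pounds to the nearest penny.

Power = 1.4 A × 120 V = 168 W = 0.168 kW
Energy = 0.168 kW × 70 h = 11.76 kWh
Cost = 11.76 kWh × £0.30/kWh = £3.53

£3.53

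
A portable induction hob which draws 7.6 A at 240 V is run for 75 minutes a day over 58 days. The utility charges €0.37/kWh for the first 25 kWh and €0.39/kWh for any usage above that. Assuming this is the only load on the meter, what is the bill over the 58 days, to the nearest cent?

€51.07

Power = 7.6 A × 240 V = 1824 W = 1.824 kW
Runtime = 75 min × 58 = 4350 min = 72.5 h
Energy = 1.824 kW × 72.5 h = 132.24 kWh
Tier 1 (0–25 kWh): 25 × €0.37 = €9.25
Above 25 kWh: 107.24 × €0.39 = €41.8236
Bill = €51.07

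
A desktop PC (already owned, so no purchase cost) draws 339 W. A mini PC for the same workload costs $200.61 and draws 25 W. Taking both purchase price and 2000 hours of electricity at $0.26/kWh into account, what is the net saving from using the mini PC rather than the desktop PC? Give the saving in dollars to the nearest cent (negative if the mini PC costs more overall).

-$37.33

desktop PC: $0.00 + (339/1000) kW × 2000 h × $0.26 = $0.00 + $176.28 = $176.28
mini PC: $200.61 + (25/1000) kW × 2000 h × $0.26 = $200.61 + $13 = $213.61
Saving = $176.28 − $213.61 = −$37.33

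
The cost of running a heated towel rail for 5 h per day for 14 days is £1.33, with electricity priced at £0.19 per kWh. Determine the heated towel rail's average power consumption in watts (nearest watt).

Energy = £1.33 ÷ £0.19/kWh = 7 kWh
Runtime = 5 h/day × 14 days = 70 h
Power = 7 kWh ÷ 70 h = 0.1 kW = 100 W

100 W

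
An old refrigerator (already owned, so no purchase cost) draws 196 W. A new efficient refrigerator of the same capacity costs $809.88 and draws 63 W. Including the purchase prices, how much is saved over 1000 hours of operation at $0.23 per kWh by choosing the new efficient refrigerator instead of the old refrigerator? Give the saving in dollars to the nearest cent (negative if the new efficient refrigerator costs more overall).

-$779.29

old refrigerator: $0.00 + (196/1000) kW × 1000 h × $0.23 = $0.00 + $45.08 = $45.08
new efficient refrigerator: $809.88 + (63/1000) kW × 1000 h × $0.23 = $809.88 + $14.49 = $824.37
Saving = $45.08 − $824.37 = −$779.29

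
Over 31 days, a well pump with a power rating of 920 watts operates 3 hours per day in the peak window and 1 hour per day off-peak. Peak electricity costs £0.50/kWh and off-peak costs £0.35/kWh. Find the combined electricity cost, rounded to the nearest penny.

£52.76

Peak energy = 0.92 kW × 3 h × 31 = 85.56 kWh
Off-peak energy = 0.92 kW × 1 h × 31 = 28.52 kWh
Cost = 85.56 × £0.50 + 28.52 × £0.35 = £42.78 + £9.982 = £52.76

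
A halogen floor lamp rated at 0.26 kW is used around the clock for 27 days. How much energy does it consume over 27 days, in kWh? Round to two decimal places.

168.48 kWh

Runtime = 24 h × 27 = 648 h
Energy = 0.26 kW × 648 h = 168.48 kWh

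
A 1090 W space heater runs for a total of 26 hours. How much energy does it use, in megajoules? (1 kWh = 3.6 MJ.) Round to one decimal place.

Energy = 1.09 kW × 26 h = 28.34 kWh
= 28.34 × 3.6 MJ = 102.0 MJ

102.0 MJ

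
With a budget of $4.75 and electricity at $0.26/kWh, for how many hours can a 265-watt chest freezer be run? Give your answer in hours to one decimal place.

68.9 h

Energy available = $4.75 ÷ $0.26/kWh = 18.2692 kWh
Hours = 18.2692 kWh ÷ 0.265 kW = 68.9 h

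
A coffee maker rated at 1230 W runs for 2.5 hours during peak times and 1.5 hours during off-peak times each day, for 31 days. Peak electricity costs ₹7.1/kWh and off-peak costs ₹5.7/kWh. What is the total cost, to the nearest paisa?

Peak energy = 1.23 kW × 2.5 h × 31 = 95.325 kWh
Off-peak energy = 1.23 kW × 1.5 h × 31 = 57.195 kWh
Cost = 95.325 × ₹7.1 + 57.195 × ₹5.7 = ₹676.8075 + ₹326.0115 = ₹1002.82

₹1002.82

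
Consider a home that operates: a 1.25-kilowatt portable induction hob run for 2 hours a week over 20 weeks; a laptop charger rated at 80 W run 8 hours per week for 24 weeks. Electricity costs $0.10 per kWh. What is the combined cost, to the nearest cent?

portable induction hob: Runtime = 2 h/week × 20 weeks = 40 h
portable induction hob: 1.25 kW × 40 h = 50 kWh
laptop charger: Runtime = 8 h/week × 24 weeks = 192 h
laptop charger: 0.08 kW × 192 h = 15.36 kWh
Total energy = 65.36 kWh
Cost = 65.36 × $0.10 = $6.54

$6.54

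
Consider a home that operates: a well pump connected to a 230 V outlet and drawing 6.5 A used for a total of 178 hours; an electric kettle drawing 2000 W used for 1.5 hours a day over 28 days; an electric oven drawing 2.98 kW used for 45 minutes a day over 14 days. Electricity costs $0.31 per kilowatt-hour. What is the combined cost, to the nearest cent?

$118.23

well pump: Power = 6.5 A × 230 V = 1495 W = 1.495 kW
well pump: 1.495 kW × 178 h = 266.11 kWh
electric kettle: Runtime = 1.5 h/day × 28 days = 42 h
electric kettle: 2 kW × 42 h = 84 kWh
electric oven: Runtime = 45 min × 14 = 630 min = 10.5 h
electric oven: 2.98 kW × 10.5 h = 31.29 kWh
Total energy = 381.4 kWh
Cost = 381.4 × $0.31 = $118.23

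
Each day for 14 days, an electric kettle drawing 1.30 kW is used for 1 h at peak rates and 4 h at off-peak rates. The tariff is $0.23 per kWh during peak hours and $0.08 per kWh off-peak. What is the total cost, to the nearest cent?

$10.01

Peak energy = 1.3 kW × 1 h × 14 = 18.2 kWh
Off-peak energy = 1.3 kW × 4 h × 14 = 72.8 kWh
Cost = 18.2 × $0.23 + 72.8 × $0.08 = $4.186 + $5.824 = $10.01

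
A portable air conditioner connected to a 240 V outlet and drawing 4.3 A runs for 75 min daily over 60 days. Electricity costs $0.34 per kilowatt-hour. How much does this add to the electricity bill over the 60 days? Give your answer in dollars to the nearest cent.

Power = 4.3 A × 240 V = 1032 W = 1.032 kW
Runtime = 75 min × 60 = 4500 min = 75 h
Energy = 1.032 kW × 75 h = 77.4 kWh
Cost = 77.4 kWh × $0.34/kWh = $26.32

$26.32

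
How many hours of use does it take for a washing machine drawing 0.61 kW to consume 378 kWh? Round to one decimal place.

Hours = 378 kWh ÷ 0.61 kW = 619.7 h

619.7 h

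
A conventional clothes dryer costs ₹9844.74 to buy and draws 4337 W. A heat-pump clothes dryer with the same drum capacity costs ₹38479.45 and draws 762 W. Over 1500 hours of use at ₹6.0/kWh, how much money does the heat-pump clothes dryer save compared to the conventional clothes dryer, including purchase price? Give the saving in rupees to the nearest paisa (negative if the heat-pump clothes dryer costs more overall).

₹3540.29

conventional clothes dryer: ₹9844.74 + (4337/1000) kW × 1500 h × ₹6.0 = ₹9844.74 + ₹39033 = ₹48877.74
heat-pump clothes dryer: ₹38479.45 + (762/1000) kW × 1500 h × ₹6.0 = ₹38479.45 + ₹6858 = ₹45337.45
Saving = ₹48877.74 − ₹45337.45 = ₹3540.29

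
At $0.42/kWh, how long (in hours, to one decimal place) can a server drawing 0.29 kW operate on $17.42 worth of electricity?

Energy available = $17.42 ÷ $0.42/kWh = 41.4762 kWh
Hours = 41.4762 kWh ÷ 0.29 kW = 143.0 h

143.0 h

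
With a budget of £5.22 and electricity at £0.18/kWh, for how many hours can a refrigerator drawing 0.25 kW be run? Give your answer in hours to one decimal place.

116.0 h

Energy available = £5.22 ÷ £0.18/kWh = 29 kWh
Hours = 29 kWh ÷ 0.25 kW = 116.0 h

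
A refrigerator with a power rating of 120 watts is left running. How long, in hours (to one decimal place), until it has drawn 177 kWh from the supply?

1475.0 h

Hours = 177 kWh ÷ 0.12 kW = 1475.0 h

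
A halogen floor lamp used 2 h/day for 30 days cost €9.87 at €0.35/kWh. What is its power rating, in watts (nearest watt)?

Energy = €9.87 ÷ €0.35/kWh = 28.2 kWh
Runtime = 2 h/day × 30 days = 60 h
Power = 28.2 kWh ÷ 60 h = 0.47 kW = 470 W

470 W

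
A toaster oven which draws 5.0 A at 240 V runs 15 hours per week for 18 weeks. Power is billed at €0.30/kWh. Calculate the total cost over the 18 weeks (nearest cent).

Power = 5.0 A × 240 V = 1200 W = 1.2 kW
Runtime = 15 h/week × 18 weeks = 270 h
Energy = 1.2 kW × 270 h = 324 kWh
Cost = 324 kWh × €0.30/kWh = €97.20

€97.20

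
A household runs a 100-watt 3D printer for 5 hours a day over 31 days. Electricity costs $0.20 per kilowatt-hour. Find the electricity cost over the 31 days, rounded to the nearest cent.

$3.10

Runtime = 5 h/day × 31 days = 155 h
Energy = 0.1 kW × 155 h = 15.5 kWh
Cost = 15.5 kWh × $0.20/kWh = $3.10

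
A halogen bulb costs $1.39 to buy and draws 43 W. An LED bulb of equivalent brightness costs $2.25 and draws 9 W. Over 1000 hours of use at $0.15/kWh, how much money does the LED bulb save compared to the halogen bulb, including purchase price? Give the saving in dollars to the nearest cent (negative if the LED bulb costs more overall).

halogen bulb: $1.39 + (43/1000) kW × 1000 h × $0.15 = $1.39 + $6.45 = $7.84
LED bulb: $2.25 + (9/1000) kW × 1000 h × $0.15 = $2.25 + $1.35 = $3.6
Saving = $7.84 − $3.6 = $4.24

$4.24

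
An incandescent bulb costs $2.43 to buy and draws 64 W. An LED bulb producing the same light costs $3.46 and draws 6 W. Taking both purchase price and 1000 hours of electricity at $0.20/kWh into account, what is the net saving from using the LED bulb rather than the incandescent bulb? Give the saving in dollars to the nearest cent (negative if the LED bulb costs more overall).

$10.57

incandescent bulb: $2.43 + (64/1000) kW × 1000 h × $0.20 = $2.43 + $12.8 = $15.23
LED bulb: $3.46 + (6/1000) kW × 1000 h × $0.20 = $3.46 + $1.2 = $4.66
Saving = $15.23 − $4.66 = $10.57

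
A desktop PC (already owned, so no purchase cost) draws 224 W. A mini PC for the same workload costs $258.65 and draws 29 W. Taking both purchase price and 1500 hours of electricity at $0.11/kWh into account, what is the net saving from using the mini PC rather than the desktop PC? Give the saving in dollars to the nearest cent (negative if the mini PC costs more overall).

-$226.48

desktop PC: $0.00 + (224/1000) kW × 1500 h × $0.11 = $0.00 + $36.96 = $36.96
mini PC: $258.65 + (29/1000) kW × 1500 h × $0.11 = $258.65 + $4.785 = $263.435
Saving = $36.96 − $263.435 = −$226.475 → -$226.48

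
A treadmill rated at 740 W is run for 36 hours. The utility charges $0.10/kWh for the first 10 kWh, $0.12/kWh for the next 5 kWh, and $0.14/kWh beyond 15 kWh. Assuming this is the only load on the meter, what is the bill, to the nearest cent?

Energy = 0.74 kW × 36 h = 26.64 kWh
Tier 1 (0–10 kWh): 10 × $0.10 = $1
Tier 2 (10–15 kWh): 5 × $0.12 = $0.6
Above 15 kWh: 11.64 × $0.14 = $1.6296
Bill = $3.23

$3.23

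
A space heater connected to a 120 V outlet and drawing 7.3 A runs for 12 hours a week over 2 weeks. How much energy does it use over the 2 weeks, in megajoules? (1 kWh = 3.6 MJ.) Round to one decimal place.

Power = 7.3 A × 120 V = 876 W = 0.876 kW
Runtime = 12 h/week × 2 weeks = 24 h
Energy = 0.876 kW × 24 h = 21.024 kWh
= 21.024 × 3.6 MJ = 75.7 MJ

75.7 MJ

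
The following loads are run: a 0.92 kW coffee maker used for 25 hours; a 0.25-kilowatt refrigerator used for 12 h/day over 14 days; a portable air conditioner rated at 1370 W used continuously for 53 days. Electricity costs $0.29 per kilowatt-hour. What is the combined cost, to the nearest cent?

coffee maker: 0.92 kW × 25 h = 23 kWh
refrigerator: Runtime = 12 h/day × 14 days = 168 h
refrigerator: 0.25 kW × 168 h = 42 kWh
portable air conditioner: Runtime = 24 h × 53 = 1272 h
portable air conditioner: 1.37 kW × 1272 h = 1742.64 kWh
Total energy = 1807.64 kWh
Cost = 1807.64 × $0.29 = $524.22

$524.22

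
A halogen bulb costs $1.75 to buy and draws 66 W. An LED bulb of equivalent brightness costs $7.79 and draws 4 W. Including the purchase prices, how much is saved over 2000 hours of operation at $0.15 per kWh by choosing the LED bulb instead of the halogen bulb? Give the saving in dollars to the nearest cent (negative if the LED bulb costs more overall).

halogen bulb: $1.75 + (66/1000) kW × 2000 h × $0.15 = $1.75 + $19.8 = $21.55
LED bulb: $7.79 + (4/1000) kW × 2000 h × $0.15 = $7.79 + $1.2 = $8.99
Saving = $21.55 − $8.99 = $12.56

$12.56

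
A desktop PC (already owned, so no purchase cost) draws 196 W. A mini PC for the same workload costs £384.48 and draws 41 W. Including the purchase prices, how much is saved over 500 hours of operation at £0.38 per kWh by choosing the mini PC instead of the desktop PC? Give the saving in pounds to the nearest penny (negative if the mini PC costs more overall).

-£355.03

desktop PC: £0.00 + (196/1000) kW × 500 h × £0.38 = £0.00 + £37.24 = £37.24
mini PC: £384.48 + (41/1000) kW × 500 h × £0.38 = £384.48 + £7.79 = £392.27
Saving = £37.24 − £392.27 = −£355.03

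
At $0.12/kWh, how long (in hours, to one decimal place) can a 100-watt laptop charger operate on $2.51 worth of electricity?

209.2 h

Energy available = $2.51 ÷ $0.12/kWh = 20.9167 kWh
Hours = 20.9167 kWh ÷ 0.1 kW = 209.2 h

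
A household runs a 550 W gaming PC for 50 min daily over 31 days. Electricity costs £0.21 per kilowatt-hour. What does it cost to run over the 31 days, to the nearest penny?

Runtime = 50 min × 31 = 1550 min = 25.833333… h
Energy = 0.55 kW × 25.833333… h = 14.208333… kWh
Cost = 14.208333… kWh × £0.21/kWh = £2.98

£2.98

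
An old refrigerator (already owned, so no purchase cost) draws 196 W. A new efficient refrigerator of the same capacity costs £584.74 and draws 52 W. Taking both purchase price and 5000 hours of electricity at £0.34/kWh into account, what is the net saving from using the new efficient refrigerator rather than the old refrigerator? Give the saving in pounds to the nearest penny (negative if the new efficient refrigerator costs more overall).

-£339.94

old refrigerator: £0.00 + (196/1000) kW × 5000 h × £0.34 = £0.00 + £333.2 = £333.2
new efficient refrigerator: £584.74 + (52/1000) kW × 5000 h × £0.34 = £584.74 + £88.4 = £673.14
Saving = £333.2 − £673.14 = −£339.94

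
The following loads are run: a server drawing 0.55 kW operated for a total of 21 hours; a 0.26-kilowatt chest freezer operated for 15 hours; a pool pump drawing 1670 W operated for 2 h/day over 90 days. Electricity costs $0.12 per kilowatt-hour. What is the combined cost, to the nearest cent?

$37.93

server: 0.55 kW × 21 h = 11.55 kWh
chest freezer: 0.26 kW × 15 h = 3.9 kWh
pool pump: Runtime = 2 h/day × 90 days = 180 h
pool pump: 1.67 kW × 180 h = 300.6 kWh
Total energy = 316.05 kWh
Cost = 316.05 × $0.12 = $37.93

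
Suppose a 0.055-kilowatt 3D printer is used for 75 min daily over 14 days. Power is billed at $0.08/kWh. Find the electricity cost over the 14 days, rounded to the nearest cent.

$0.08

Runtime = 75 min × 14 = 1050 min = 17.5 h
Energy = 0.055 kW × 17.5 h = 0.9625 kWh
Cost = 0.9625 kWh × $0.08/kWh = $0.08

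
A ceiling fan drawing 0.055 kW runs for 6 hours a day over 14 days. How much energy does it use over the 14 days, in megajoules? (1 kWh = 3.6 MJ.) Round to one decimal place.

Runtime = 6 h/day × 14 days = 84 h
Energy = 0.055 kW × 84 h = 4.62 kWh
= 4.62 × 3.6 MJ = 16.6 MJ

16.6 MJ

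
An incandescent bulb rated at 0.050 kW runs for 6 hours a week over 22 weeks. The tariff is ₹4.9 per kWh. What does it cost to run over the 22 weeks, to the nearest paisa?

₹32.34

Runtime = 6 h/week × 22 weeks = 132 h
Energy = 0.05 kW × 132 h = 6.6 kWh
Cost = 6.6 kWh × ₹4.9/kWh = ₹32.34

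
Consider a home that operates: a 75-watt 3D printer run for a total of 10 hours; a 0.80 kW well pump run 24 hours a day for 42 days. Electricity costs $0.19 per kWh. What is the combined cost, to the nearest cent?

3D printer: 0.075 kW × 10 h = 0.75 kWh
well pump: Runtime = 24 h × 42 = 1008 h
well pump: 0.8 kW × 1008 h = 806.4 kWh
Total energy = 807.15 kWh
Cost = 807.15 × $0.19 = $153.36

$153.36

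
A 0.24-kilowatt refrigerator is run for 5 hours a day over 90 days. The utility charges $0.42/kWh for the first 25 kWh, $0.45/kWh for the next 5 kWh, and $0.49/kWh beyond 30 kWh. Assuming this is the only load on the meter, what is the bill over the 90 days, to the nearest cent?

$50.97

Runtime = 5 h/day × 90 days = 450 h
Energy = 0.24 kW × 450 h = 108 kWh
Tier 1 (0–25 kWh): 25 × $0.42 = $10.5
Tier 2 (25–30 kWh): 5 × $0.45 = $2.25
Above 30 kWh: 78 × $0.49 = $38.22
Bill = $50.97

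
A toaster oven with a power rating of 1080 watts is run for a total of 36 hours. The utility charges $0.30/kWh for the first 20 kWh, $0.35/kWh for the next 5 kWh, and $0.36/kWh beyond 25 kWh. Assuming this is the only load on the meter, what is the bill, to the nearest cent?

$12.75

Energy = 1.08 kW × 36 h = 38.88 kWh
Tier 1 (0–20 kWh): 20 × $0.30 = $6
Tier 2 (20–25 kWh): 5 × $0.35 = $1.75
Above 25 kWh: 13.88 × $0.36 = $4.9968
Bill = $12.75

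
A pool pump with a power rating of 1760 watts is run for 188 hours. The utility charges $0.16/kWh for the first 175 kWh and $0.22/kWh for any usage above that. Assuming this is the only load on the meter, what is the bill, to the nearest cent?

Energy = 1.76 kW × 188 h = 330.88 kWh
Tier 1 (0–175 kWh): 175 × $0.16 = $28
Above 175 kWh: 155.88 × $0.22 = $34.2936
Bill = $62.29

$62.29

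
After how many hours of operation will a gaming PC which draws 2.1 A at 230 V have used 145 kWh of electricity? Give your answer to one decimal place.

300.2 h

Power = 2.1 A × 230 V = 483 W = 0.483 kW
Hours = 145 kWh ÷ 0.483 kW = 300.2 h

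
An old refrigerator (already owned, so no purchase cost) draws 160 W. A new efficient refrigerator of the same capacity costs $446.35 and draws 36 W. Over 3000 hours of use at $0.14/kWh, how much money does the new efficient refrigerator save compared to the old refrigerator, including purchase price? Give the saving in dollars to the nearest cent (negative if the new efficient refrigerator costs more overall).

old refrigerator: $0.00 + (160/1000) kW × 3000 h × $0.14 = $0.00 + $67.2 = $67.2
new efficient refrigerator: $446.35 + (36/1000) kW × 3000 h × $0.14 = $446.35 + $15.12 = $461.47
Saving = $67.2 − $461.47 = −$394.27

-$394.27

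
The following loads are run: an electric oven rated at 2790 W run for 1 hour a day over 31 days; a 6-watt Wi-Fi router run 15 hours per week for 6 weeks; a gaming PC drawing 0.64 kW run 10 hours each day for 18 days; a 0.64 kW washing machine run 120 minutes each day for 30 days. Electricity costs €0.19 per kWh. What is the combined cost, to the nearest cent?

electric oven: Runtime = 1 h/day × 31 days = 31 h
electric oven: 2.79 kW × 31 h = 86.49 kWh
Wi-Fi router: Runtime = 15 h/week × 6 weeks = 90 h
Wi-Fi router: 0.006 kW × 90 h = 0.54 kWh
gaming PC: Runtime = 10 h/day × 18 days = 180 h
gaming PC: 0.64 kW × 180 h = 115.2 kWh
washing machine: Runtime = 120 min × 30 = 3600 min = 60 h
washing machine: 0.64 kW × 60 h = 38.4 kWh
Total energy = 240.63 kWh
Cost = 240.63 × €0.19 = €45.72

€45.72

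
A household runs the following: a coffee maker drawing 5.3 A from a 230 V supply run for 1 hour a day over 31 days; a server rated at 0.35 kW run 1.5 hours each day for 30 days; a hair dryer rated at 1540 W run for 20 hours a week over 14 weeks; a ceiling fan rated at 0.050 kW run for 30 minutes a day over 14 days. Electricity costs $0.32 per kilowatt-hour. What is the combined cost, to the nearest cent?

$155.23

coffee maker: Power = 5.3 A × 230 V = 1219 W = 1.219 kW
coffee maker: Runtime = 1 h/day × 31 days = 31 h
coffee maker: 1.219 kW × 31 h = 37.789 kWh
server: Runtime = 1.5 h/day × 30 days = 45 h
server: 0.35 kW × 45 h = 15.75 kWh
hair dryer: Runtime = 20 h/week × 14 weeks = 280 h
hair dryer: 1.54 kW × 280 h = 431.2 kWh
ceiling fan: Runtime = 30 min × 14 = 420 min = 7 h
ceiling fan: 0.05 kW × 7 h = 0.35 kWh
Total energy = 485.089 kWh
Cost = 485.089 × $0.32 = $155.23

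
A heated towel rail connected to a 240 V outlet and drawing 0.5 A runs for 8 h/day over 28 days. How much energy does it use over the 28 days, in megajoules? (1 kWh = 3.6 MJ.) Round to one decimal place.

Power = 0.5 A × 240 V = 120 W = 0.12 kW
Runtime = 8 h/day × 28 days = 224 h
Energy = 0.12 kW × 224 h = 26.88 kWh
= 26.88 × 3.6 MJ = 96.8 MJ

96.8 MJ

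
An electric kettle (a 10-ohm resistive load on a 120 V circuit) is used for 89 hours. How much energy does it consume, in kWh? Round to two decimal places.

128.16 kWh

Power = V²/R = 120²/10 = 1440 W = 1.44 kW
Energy = 1.44 kW × 89 h = 128.16 kWh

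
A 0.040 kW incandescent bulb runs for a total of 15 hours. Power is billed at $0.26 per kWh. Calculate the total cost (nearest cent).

$0.16

Energy = 0.04 kW × 15 h = 0.6 kWh
Cost = 0.6 kWh × $0.26/kWh = $0.16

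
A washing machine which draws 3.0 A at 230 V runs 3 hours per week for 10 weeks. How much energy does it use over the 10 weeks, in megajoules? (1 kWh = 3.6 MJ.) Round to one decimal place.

74.5 MJ

Power = 3.0 A × 230 V = 690 W = 0.69 kW
Runtime = 3 h/week × 10 weeks = 30 h
Energy = 0.69 kW × 30 h = 20.7 kWh
= 20.7 × 3.6 MJ = 74.5 MJ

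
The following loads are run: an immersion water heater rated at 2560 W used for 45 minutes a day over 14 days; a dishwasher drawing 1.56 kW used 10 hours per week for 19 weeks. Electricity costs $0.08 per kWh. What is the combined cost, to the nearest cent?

immersion water heater: Runtime = 45 min × 14 = 630 min = 10.5 h
immersion water heater: 2.56 kW × 10.5 h = 26.88 kWh
dishwasher: Runtime = 10 h/week × 19 weeks = 190 h
dishwasher: 1.56 kW × 190 h = 296.4 kWh
Total energy = 323.28 kWh
Cost = 323.28 × $0.08 = $25.86

$25.86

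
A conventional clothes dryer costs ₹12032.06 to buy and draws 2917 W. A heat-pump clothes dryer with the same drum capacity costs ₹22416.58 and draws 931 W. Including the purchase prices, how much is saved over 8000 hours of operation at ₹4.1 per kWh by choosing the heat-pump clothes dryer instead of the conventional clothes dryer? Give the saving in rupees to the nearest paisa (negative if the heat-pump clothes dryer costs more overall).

conventional clothes dryer: ₹12032.06 + (2917/1000) kW × 8000 h × ₹4.1 = ₹12032.06 + ₹95677.6 = ₹107709.66
heat-pump clothes dryer: ₹22416.58 + (931/1000) kW × 8000 h × ₹4.1 = ₹22416.58 + ₹30536.8 = ₹52953.38
Saving = ₹107709.66 − ₹52953.38 = ₹54756.28

₹54756.28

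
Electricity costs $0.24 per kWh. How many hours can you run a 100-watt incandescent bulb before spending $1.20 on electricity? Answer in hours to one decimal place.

Energy available = $1.20 ÷ $0.24/kWh = 5 kWh
Hours = 5 kWh ÷ 0.1 kW = 50.0 h

50.0 h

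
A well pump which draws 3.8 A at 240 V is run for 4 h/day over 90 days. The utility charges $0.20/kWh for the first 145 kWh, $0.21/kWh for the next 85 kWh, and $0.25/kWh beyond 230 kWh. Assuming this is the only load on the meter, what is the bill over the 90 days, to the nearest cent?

$71.43

Power = 3.8 A × 240 V = 912 W = 0.912 kW
Runtime = 4 h/day × 90 days = 360 h
Energy = 0.912 kW × 360 h = 328.32 kWh
Tier 1 (0–145 kWh): 145 × $0.20 = $29
Tier 2 (145–230 kWh): 85 × $0.21 = $17.85
Above 230 kWh: 98.32 × $0.25 = $24.58
Bill = $71.43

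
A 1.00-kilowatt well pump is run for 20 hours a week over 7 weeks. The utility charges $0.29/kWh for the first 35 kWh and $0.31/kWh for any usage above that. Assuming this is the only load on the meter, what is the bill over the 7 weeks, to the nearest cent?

$42.70

Runtime = 20 h/week × 7 weeks = 140 h
Energy = 1 kW × 140 h = 140 kWh
Tier 1 (0–35 kWh): 35 × $0.29 = $10.15
Above 35 kWh: 105 × $0.31 = $32.55
Bill = $42.70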